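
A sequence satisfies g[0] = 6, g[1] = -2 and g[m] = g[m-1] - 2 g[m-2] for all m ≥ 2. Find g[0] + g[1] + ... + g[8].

g[2] = (-2) - 2(6) = -14
g[3] = (-14) - 2(-2) = -10
g[4] = (-10) - 2(-14) = 18
g[5] = 18 - 2(-10) = 38
g[6] = 38 - 2(18) = 2
g[7] = 2 - 2(38) = -74
g[8] = (-74) - 2(2) = -78
Sum = 6 + (-2) + (-14) + (-10) + 18 + 38 + 2 + (-74) + (-78) = -114

-114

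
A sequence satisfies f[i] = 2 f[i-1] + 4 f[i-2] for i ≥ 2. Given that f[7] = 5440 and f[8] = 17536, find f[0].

Rearranging, f[i-2] = (f[i] - 2 f[i-1]) / 4.
f[6] = (17536 - 2*5440) / 4 = 6656/4 = 1664
f[5] = (5440 - 2*1664) / 4 = 2112/4 = 528
f[4] = (1664 - 2*528) / 4 = 608/4 = 152
f[3] = (528 - 2*152) / 4 = 224/4 = 56
f[2] = (152 - 2*56) / 4 = 40/4 = 10
f[1] = (56 - 2*10) / 4 = 36/4 = 9
f[0] = (10 - 2*9) / 4 = -8/4 = -2

-2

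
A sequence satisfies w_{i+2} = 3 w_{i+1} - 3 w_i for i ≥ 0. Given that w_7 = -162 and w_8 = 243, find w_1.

6

Rearranging, w_{i-2} = (w_i - 3 w_{i-1}) / -3.
w_6 = (243 - 3*(-162)) / -3 = 729/-3 = -243
w_5 = (-162 - 3*(-243)) / -3 = 567/-3 = -189
w_4 = (-243 - 3*(-189)) / -3 = 324/-3 = -108
w_3 = (-189 - 3*(-108)) / -3 = 135/-3 = -45
w_2 = (-108 - 3*(-45)) / -3 = 27/-3 = -9
w_1 = (-45 - 3*(-9)) / -3 = -18/-3 = 6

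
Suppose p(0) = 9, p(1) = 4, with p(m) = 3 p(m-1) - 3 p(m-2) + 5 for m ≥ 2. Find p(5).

p(2) = 3·4 - 3·9 + 5 = -10
p(3) = 3·(-10) - 3·4 + 5 = -37
p(4) = 3·(-37) - 3·(-10) + 5 = -76
p(5) = 3·(-76) - 3·(-37) + 5 = -112

-112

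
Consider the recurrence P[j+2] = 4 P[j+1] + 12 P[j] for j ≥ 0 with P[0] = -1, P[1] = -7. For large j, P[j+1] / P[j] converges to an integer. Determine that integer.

The characteristic equation is r^2 - 4r - 12 = 0, which factors as (r - 6)(r + 2) = 0.
So the roots are 6 and -2. Since |6| > |-2| and the coefficient of 6^j is non-zero, the ratio tends to 6.

6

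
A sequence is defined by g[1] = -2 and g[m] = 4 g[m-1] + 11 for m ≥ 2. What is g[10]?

436903

g[2] = 4(-2) + 11 = 3
g[3] = 4(3) + 11 = 23
g[4] = 4(23) + 11 = 103
g[5] = 4(103) + 11 = 423
g[6] = 4(423) + 11 = 1703
g[7] = 4(1703) + 11 = 6823
g[8] = 4(6823) + 11 = 27303
g[9] = 4(27303) + 11 = 109223
g[10] = 4(109223) + 11 = 436903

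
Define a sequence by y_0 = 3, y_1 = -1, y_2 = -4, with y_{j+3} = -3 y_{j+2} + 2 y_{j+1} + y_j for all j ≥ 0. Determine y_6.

-581

y_3 = -3*(-4) + 2*(-1) + 3 = 13
y_4 = -3*13 + 2*(-4) + (-1) = -48
y_5 = -3*(-48) + 2*13 + (-4) = 166
y_6 = -3*166 + 2*(-48) + 13 = -581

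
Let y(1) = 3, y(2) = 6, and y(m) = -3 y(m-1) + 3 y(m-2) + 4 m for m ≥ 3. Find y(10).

y(3) = -3*6 + 3*3 + 12 = 3
y(4) = -3*3 + 3*6 + 16 = 25
y(5) = -3*25 + 3*3 + 20 = -46
y(6) = -3*(-46) + 3*25 + 24 = 237
y(7) = -3*237 + 3*(-46) + 28 = -821
y(8) = -3*(-821) + 3*237 + 32 = 3206
y(9) = -3*3206 + 3*(-821) + 36 = -12045
y(10) = -3*(-12045) + 3*3206 + 40 = 45793

45793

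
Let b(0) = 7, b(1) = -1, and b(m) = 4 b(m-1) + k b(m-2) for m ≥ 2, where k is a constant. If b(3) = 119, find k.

5

b(2) = -4 + 7k
b(3) = -16 + 27k
So -16 + 27k = 119, giving k = 5.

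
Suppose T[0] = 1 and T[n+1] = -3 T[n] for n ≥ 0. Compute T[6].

729

T[1] = -3*1 = -3
T[2] = -3*(-3) = 9
T[3] = -3*9 = -27
T[4] = -3*(-27) = 81
T[5] = -3*81 = -243
T[6] = -3*(-243) = 729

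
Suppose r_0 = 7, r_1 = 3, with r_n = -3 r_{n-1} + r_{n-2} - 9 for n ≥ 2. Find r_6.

r_2 = -3(3) + 7 - 9 = -11
r_3 = -3(-11) + 3 - 9 = 27
r_4 = -3(27) + (-11) - 9 = -101
r_5 = -3(-101) + 27 - 9 = 321
r_6 = -3(321) + (-101) - 9 = -1073

-1073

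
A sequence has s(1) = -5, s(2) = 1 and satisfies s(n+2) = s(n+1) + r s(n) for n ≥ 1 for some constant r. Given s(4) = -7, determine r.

s(3) = 1 - 5r
s(4) = 1 - 4r
So 1 - 4r = -7, giving r = 2.

2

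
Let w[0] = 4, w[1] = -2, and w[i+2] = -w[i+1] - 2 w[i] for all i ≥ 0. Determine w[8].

w[2] = -(-2) - 2·4 = -6
w[3] = -(-6) - 2·(-2) = 10
w[4] = -10 - 2·(-6) = 2
w[5] = -2 - 2·10 = -22
w[6] = -(-22) - 2·2 = 18
w[7] = -18 - 2·(-22) = 26
w[8] = -26 - 2·18 = -62

-62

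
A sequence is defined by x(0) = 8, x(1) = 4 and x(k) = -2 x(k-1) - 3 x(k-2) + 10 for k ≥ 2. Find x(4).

-8

x(2) = -2(4) - 3(8) + 10 = -22
x(3) = -2(-22) - 3(4) + 10 = 42
x(4) = -2(42) - 3(-22) + 10 = -8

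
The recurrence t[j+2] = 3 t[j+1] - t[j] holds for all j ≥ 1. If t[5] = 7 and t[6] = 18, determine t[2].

Rearranging, t[j-2] = -(t[j] - 3 t[j-1]).
t[4] = -(18 - 3·7) = 3
t[3] = -(7 - 3·3) = 2
t[2] = -(3 - 3·2) = 3

3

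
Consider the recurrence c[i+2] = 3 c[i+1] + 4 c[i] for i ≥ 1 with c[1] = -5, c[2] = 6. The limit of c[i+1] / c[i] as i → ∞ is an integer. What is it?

The characteristic equation is r^2 - 3r - 4 = 0, which factors as (r - 4)(r + 1) = 0.
So the roots are 4 and -1. Since |4| > |-1| and the coefficient of 4^i is non-zero, the ratio tends to 4.

4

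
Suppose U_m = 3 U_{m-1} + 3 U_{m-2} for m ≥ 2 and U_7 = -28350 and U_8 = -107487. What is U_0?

-7

Rearranging, U_{m-2} = (U_m - 3 U_{m-1}) / 3.
U_6 = (-107487 - 3(-28350)) / 3 = -22437/3 = -7479
U_5 = (-28350 - 3(-7479)) / 3 = -5913/3 = -1971
U_4 = (-7479 - 3(-1971)) / 3 = -1566/3 = -522
U_3 = (-1971 - 3(-522)) / 3 = -405/3 = -135
U_2 = (-522 - 3(-135)) / 3 = -117/3 = -39
U_1 = (-135 - 3(-39)) / 3 = -18/3 = -6
U_0 = (-39 - 3(-6)) / 3 = -21/3 = -7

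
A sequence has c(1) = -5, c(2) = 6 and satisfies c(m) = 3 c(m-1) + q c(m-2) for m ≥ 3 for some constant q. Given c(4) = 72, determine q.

-2

c(3) = 18 - 5q
c(4) = 54 - 9q
So 54 - 9q = 72, giving q = -2.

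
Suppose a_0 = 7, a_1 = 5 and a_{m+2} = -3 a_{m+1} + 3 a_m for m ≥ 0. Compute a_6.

351

a_2 = -3*5 + 3*7 = 6
a_3 = -3*6 + 3*5 = -3
a_4 = -3*(-3) + 3*6 = 27
a_5 = -3*27 + 3*(-3) = -90
a_6 = -3*(-90) + 3*27 = 351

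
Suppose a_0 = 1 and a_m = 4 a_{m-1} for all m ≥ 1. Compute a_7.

16384

a_1 = 4*1 = 4
a_2 = 4*4 = 16
a_3 = 4*16 = 64
a_4 = 4*64 = 256
a_5 = 4*256 = 1024
a_6 = 4*1024 = 4096
a_7 = 4*4096 = 16384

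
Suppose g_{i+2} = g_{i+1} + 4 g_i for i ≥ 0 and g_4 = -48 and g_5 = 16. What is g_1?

8

Rearranging, g_{i-2} = (g_i - g_{i-1}) / 4.
g_3 = (16 - (-48)) / 4 = 64/4 = 16
g_2 = (-48 - 16) / 4 = -64/4 = -16
g_1 = (16 - (-16)) / 4 = 32/4 = 8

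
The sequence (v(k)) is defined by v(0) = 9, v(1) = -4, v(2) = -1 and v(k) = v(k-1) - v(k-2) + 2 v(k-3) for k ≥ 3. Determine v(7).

56

v(3) = (-1) - (-4) + 2·9 = 21
v(4) = 21 - (-1) + 2·(-4) = 14
v(5) = 14 - 21 + 2·(-1) = -9
v(6) = (-9) - 14 + 2·21 = 19
v(7) = 19 - (-9) + 2·14 = 56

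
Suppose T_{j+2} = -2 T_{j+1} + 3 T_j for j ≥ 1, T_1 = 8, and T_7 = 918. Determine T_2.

Let T_2 = w.
T_3 = 24 - 2w
T_4 = -48 + 7w
T_5 = 168 - 20w
T_6 = -480 + 61w
T_7 = 1464 - 182w
So 1464 - 182w = 918, giving w = 3.

3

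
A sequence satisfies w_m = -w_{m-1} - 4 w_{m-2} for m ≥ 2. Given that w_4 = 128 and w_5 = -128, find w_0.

Rearranging, w_{m-2} = (w_m + w_{m-1}) / -4.
w_3 = (-128 + 128) / -4 = 0/-4 = 0
w_2 = (128 + 0) / -4 = 128/-4 = -32
w_1 = (0 + (-32)) / -4 = -32/-4 = 8
w_0 = (-32 + 8) / -4 = -24/-4 = 6

6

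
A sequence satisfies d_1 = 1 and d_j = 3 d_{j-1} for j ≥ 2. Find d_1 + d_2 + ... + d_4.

d_2 = 3·1 = 3
d_3 = 3·3 = 9
d_4 = 3·9 = 27
Sum = 1 + 3 + 9 + 27 = 40

40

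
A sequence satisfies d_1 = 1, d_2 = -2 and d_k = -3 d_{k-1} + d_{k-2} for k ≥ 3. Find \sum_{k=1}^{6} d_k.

-192

d_3 = -3·(-2) + 1 = 7
d_4 = -3·7 + (-2) = -23
d_5 = -3·(-23) + 7 = 76
d_6 = -3·76 + (-23) = -251
Sum = 1 + (-2) + 7 + (-23) + 76 + (-251) = -192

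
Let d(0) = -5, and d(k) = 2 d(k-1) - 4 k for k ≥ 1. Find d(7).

-1628

d(1) = 2*(-5) - 4 = -14
d(2) = 2*(-14) - 8 = -36
d(3) = 2*(-36) - 12 = -84
d(4) = 2*(-84) - 16 = -184
d(5) = 2*(-184) - 20 = -388
d(6) = 2*(-388) - 24 = -800
d(7) = 2*(-800) - 28 = -1628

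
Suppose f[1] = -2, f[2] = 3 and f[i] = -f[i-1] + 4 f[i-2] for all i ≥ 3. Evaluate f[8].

1063

f[3] = -3 + 4*(-2) = -11
f[4] = -(-11) + 4*3 = 23
f[5] = -23 + 4*(-11) = -67
f[6] = -(-67) + 4*23 = 159
f[7] = -159 + 4*(-67) = -427
f[8] = -(-427) + 4*159 = 1063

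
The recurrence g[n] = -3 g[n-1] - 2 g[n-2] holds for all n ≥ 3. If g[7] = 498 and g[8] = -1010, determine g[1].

-6

Rearranging, g[n-2] = (g[n] + 3 g[n-1]) / -2.
g[6] = (-1010 + 3(498)) / -2 = 484/-2 = -242
g[5] = (498 + 3(-242)) / -2 = -228/-2 = 114
g[4] = (-242 + 3(114)) / -2 = 100/-2 = -50
g[3] = (114 + 3(-50)) / -2 = -36/-2 = 18
g[2] = (-50 + 3(18)) / -2 = 4/-2 = -2
g[1] = (18 + 3(-2)) / -2 = 12/-2 = -6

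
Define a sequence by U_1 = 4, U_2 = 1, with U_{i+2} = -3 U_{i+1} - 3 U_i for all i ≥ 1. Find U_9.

U_3 = -3·1 - 3·4 = -15
U_4 = -3·(-15) - 3·1 = 42
U_5 = -3·42 - 3·(-15) = -81
U_6 = -3·(-81) - 3·42 = 117
U_7 = -3·117 - 3·(-81) = -108
U_8 = -3·(-108) - 3·117 = -27
U_9 = -3·(-27) - 3·(-108) = 405

405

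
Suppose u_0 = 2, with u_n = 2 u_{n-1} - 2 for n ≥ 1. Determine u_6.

2

u_1 = 2(2) - 2 = 2
u_2 = 2(2) - 2 = 2
u_3 = 2(2) - 2 = 2
u_4 = 2(2) - 2 = 2
u_5 = 2(2) - 2 = 2
u_6 = 2(2) - 2 = 2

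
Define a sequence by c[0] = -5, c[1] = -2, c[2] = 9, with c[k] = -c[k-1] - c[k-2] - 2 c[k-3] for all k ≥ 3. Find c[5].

c[3] = -9 - (-2) - 2·(-5) = 3
c[4] = -3 - 9 - 2·(-2) = -8
c[5] = -(-8) - 3 - 2·9 = -13

-13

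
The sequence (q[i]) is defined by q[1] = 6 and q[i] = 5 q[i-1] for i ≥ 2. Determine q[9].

q[2] = 5*6 = 30
q[3] = 5*30 = 150
q[4] = 5*150 = 750
q[5] = 5*750 = 3750
q[6] = 5*3750 = 18750
q[7] = 5*18750 = 93750
q[8] = 5*93750 = 468750
q[9] = 5*468750 = 2343750

2343750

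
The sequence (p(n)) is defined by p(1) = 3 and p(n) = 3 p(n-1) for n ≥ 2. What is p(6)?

p(2) = 3·3 = 9
p(3) = 3·9 = 27
p(4) = 3·27 = 81
p(5) = 3·81 = 243
p(6) = 3·243 = 729

729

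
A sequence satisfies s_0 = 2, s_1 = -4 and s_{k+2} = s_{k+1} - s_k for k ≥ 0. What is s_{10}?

s_2 = (-4) - 2 = -6
s_3 = (-6) - (-4) = -2
s_4 = (-2) - (-6) = 4
s_5 = 4 - (-2) = 6
s_6 = 6 - 4 = 2
s_7 = 2 - 6 = -4
s_8 = (-4) - 2 = -6
s_9 = (-6) - (-4) = -2
s_{10} = (-2) - (-6) = 4

4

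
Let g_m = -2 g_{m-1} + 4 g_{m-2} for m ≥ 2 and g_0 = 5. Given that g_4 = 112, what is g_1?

Let g_1 = x.
g_2 = 20 - 2x
g_3 = -40 + 8x
g_4 = 160 - 24x
So 160 - 24x = 112, giving x = 2.

2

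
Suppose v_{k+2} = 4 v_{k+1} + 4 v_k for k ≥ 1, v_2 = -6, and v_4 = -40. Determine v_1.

5

Let v_1 = y.
v_3 = -24 + 4y
v_4 = -120 + 16y
So -120 + 16y = -40, giving y = 5.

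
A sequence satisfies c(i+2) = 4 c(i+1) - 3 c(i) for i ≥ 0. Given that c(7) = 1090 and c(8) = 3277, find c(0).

-3

Rearranging, c(i-2) = (c(i) - 4 c(i-1)) / -3.
c(6) = (3277 - 4*1090) / -3 = -1083/-3 = 361
c(5) = (1090 - 4*361) / -3 = -354/-3 = 118
c(4) = (361 - 4*118) / -3 = -111/-3 = 37
c(3) = (118 - 4*37) / -3 = -30/-3 = 10
c(2) = (37 - 4*10) / -3 = -3/-3 = 1
c(1) = (10 - 4*1) / -3 = 6/-3 = -2
c(0) = (1 - 4*(-2)) / -3 = 9/-3 = -3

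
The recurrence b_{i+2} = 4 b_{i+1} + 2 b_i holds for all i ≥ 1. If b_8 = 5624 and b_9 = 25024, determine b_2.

-1

Rearranging, b_{i-2} = (b_i - 4 b_{i-1}) / 2.
b_7 = (25024 - 4(5624)) / 2 = 2528/2 = 1264
b_6 = (5624 - 4(1264)) / 2 = 568/2 = 284
b_5 = (1264 - 4(284)) / 2 = 128/2 = 64
b_4 = (284 - 4(64)) / 2 = 28/2 = 14
b_3 = (64 - 4(14)) / 2 = 8/2 = 4
b_2 = (14 - 4(4)) / 2 = -2/2 = -1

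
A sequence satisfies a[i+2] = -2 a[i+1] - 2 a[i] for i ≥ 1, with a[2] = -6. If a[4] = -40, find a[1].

Let a[1] = v.
a[3] = 12 - 2v
a[4] = -12 + 4v
So -12 + 4v = -40, giving v = -7.

-7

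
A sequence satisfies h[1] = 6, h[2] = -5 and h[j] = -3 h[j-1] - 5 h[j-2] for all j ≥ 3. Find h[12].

44695

h[3] = -3*(-5) - 5*6 = -15
h[4] = -3*(-15) - 5*(-5) = 70
h[5] = -3*70 - 5*(-15) = -135
h[6] = -3*(-135) - 5*70 = 55
h[7] = -3*55 - 5*(-135) = 510
h[8] = -3*510 - 5*55 = -1805
h[9] = -3*(-1805) - 5*510 = 2865
h[10] = -3*2865 - 5*(-1805) = 430
h[11] = -3*430 - 5*2865 = -15615
h[12] = -3*(-15615) - 5*430 = 44695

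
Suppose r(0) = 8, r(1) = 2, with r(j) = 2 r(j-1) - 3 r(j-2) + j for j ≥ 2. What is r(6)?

230

r(2) = 2·2 - 3·8 + 2 = -18
r(3) = 2·(-18) - 3·2 + 3 = -39
r(4) = 2·(-39) - 3·(-18) + 4 = -20
r(5) = 2·(-20) - 3·(-39) + 5 = 82
r(6) = 2·82 - 3·(-20) + 6 = 230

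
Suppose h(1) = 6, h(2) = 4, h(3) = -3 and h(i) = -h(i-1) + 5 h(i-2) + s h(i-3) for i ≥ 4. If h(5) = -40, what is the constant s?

h(4) = 23 + 6s
h(5) = -38 - 2s
So -38 - 2s = -40, giving s = 1.

1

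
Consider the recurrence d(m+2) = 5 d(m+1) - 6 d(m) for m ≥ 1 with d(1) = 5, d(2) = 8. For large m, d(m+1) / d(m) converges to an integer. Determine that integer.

The characteristic equation is r^2 - 5r + 6 = 0, which factors as (r - 3)(r - 2) = 0.
So the roots are 3 and 2. Since |3| > |2| and the coefficient of 3^m is non-zero, the ratio tends to 3.

3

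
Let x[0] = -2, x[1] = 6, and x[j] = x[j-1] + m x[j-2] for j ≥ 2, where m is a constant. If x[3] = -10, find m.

x[2] = 6 - 2m
x[3] = 6 + 4m
So 6 + 4m = -10, giving m = -4.

-4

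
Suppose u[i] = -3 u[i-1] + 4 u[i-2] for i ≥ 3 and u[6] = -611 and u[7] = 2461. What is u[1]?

Rearranging, u[i-2] = (u[i] + 3 u[i-1]) / 4.
u[5] = (2461 + 3*(-611)) / 4 = 628/4 = 157
u[4] = (-611 + 3*157) / 4 = -140/4 = -35
u[3] = (157 + 3*(-35)) / 4 = 52/4 = 13
u[2] = (-35 + 3*13) / 4 = 4/4 = 1
u[1] = (13 + 3*1) / 4 = 16/4 = 4

4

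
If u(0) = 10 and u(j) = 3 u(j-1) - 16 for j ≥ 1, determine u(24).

564859072970

The fixed point is -16/(1 - 3) = 8, so u(j) - 8 = 3(u(j-1) - 8).
Hence u(j) = 2·3^j + 8.
u(24) = 2·3^{24} + 8 = 2·282429536481 + 8 = 564859072970.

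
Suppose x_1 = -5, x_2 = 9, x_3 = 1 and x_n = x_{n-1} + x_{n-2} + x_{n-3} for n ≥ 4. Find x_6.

21

x_4 = 1 + 9 + (-5) = 5
x_5 = 5 + 1 + 9 = 15
x_6 = 15 + 5 + 1 = 21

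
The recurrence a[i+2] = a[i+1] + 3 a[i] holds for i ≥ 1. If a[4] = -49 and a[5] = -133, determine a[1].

Rearranging, a[i-2] = (a[i] - a[i-1]) / 3.
a[3] = (-133 - (-49)) / 3 = -84/3 = -28
a[2] = (-49 - (-28)) / 3 = -21/3 = -7
a[1] = (-28 - (-7)) / 3 = -21/3 = -7

-7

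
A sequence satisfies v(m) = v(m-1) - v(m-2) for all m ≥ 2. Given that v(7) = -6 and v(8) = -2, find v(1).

-6

Rearranging, v(m-2) = -(v(m) - v(m-1)).
v(6) = -(-2 - (-6)) = -4
v(5) = -(-6 - (-4)) = 2
v(4) = -(-4 - 2) = 6
v(3) = -(2 - 6) = 4
v(2) = -(6 - 4) = -2
v(1) = -(4 - (-2)) = -6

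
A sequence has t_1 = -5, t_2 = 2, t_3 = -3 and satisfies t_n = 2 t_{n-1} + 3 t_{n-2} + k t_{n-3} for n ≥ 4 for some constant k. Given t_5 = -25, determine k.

t_4 = -5k
t_5 = -9 - 8k
So -9 - 8k = -25, giving k = 2.

2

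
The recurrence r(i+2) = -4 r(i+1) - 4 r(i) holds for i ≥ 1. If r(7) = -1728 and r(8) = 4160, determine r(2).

-1

Rearranging, r(i-2) = (r(i) + 4 r(i-1)) / -4.
r(6) = (4160 + 4*(-1728)) / -4 = -2752/-4 = 688
r(5) = (-1728 + 4*688) / -4 = 1024/-4 = -256
r(4) = (688 + 4*(-256)) / -4 = -336/-4 = 84
r(3) = (-256 + 4*84) / -4 = 80/-4 = -20
r(2) = (84 + 4*(-20)) / -4 = 4/-4 = -1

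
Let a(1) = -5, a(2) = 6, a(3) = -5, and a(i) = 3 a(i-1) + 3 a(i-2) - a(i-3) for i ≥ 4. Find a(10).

a(4) = 3*(-5) + 3*6 - (-5) = 8
a(5) = 3*8 + 3*(-5) - 6 = 3
a(6) = 3*3 + 3*8 - (-5) = 38
a(7) = 3*38 + 3*3 - 8 = 115
a(8) = 3*115 + 3*38 - 3 = 456
a(9) = 3*456 + 3*115 - 38 = 1675
a(10) = 3*1675 + 3*456 - 115 = 6278

6278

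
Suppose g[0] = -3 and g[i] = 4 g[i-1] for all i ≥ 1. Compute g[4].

g[1] = 4*(-3) = -12
g[2] = 4*(-12) = -48
g[3] = 4*(-48) = -192
g[4] = 4*(-192) = -768

-768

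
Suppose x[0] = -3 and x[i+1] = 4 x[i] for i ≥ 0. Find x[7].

x[1] = 4(-3) = -12
x[2] = 4(-12) = -48
x[3] = 4(-48) = -192
x[4] = 4(-192) = -768
x[5] = 4(-768) = -3072
x[6] = 4(-3072) = -12288
x[7] = 4(-12288) = -49152

-49152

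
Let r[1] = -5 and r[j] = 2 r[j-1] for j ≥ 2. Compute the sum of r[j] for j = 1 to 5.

r[2] = 2*(-5) = -10
r[3] = 2*(-10) = -20
r[4] = 2*(-20) = -40
r[5] = 2*(-40) = -80
Sum = (-5) + (-10) + (-20) + (-40) + (-80) = -155

-155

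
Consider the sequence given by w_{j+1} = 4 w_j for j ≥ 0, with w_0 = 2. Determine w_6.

8192

w_1 = 4*2 = 8
w_2 = 4*8 = 32
w_3 = 4*32 = 128
w_4 = 4*128 = 512
w_5 = 4*512 = 2048
w_6 = 4*2048 = 8192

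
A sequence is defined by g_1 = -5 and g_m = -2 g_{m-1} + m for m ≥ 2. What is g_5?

g_2 = -2·(-5) + 2 = 12
g_3 = -2·12 + 3 = -21
g_4 = -2·(-21) + 4 = 46
g_5 = -2·46 + 5 = -87

-87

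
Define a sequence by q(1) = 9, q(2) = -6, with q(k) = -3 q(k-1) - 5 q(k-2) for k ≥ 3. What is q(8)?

q(3) = -3*(-6) - 5*9 = -27
q(4) = -3*(-27) - 5*(-6) = 111
q(5) = -3*111 - 5*(-27) = -198
q(6) = -3*(-198) - 5*111 = 39
q(7) = -3*39 - 5*(-198) = 873
q(8) = -3*873 - 5*39 = -2814

-2814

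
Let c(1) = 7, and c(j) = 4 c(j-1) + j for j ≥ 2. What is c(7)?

c(2) = 4·7 + 2 = 30
c(3) = 4·30 + 3 = 123
c(4) = 4·123 + 4 = 496
c(5) = 4·496 + 5 = 1989
c(6) = 4·1989 + 6 = 7962
c(7) = 4·7962 + 7 = 31855

31855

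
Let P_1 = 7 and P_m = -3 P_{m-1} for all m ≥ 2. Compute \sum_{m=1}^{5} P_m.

P_2 = -3(7) = -21
P_3 = -3(-21) = 63
P_4 = -3(63) = -189
P_5 = -3(-189) = 567
Sum = 7 + (-21) + 63 + (-189) + 567 = 427

427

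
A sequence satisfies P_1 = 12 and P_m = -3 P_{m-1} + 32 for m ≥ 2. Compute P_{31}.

The fixed point is 32/(1 + 3) = 8, so P_m - 8 = -3(P_{m-1} - 8).
Hence P_m = 4·(-3)^{m-1} + 8.
P_{31} = 4·(-3)^{30} + 8 = 4·205891132094649 + 8 = 823564528378604.

823564528378604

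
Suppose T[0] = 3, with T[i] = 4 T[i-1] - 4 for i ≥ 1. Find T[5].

T[1] = 4*3 - 4 = 8
T[2] = 4*8 - 4 = 28
T[3] = 4*28 - 4 = 108
T[4] = 4*108 - 4 = 428
T[5] = 4*428 - 4 = 1708

1708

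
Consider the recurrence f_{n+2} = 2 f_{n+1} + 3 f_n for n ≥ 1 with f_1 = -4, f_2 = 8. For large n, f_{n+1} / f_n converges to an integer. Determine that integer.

3

The characteristic equation is r^2 - 2r - 3 = 0, which factors as (r - 3)(r + 1) = 0.
So the roots are 3 and -1. Since |3| > |-1| and the coefficient of 3^n is non-zero, the ratio tends to 3.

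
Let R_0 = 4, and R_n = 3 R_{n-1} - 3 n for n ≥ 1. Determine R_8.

11496

R_1 = 3*4 - 3 = 9
R_2 = 3*9 - 6 = 21
R_3 = 3*21 - 9 = 54
R_4 = 3*54 - 12 = 150
R_5 = 3*150 - 15 = 435
R_6 = 3*435 - 18 = 1287
R_7 = 3*1287 - 21 = 3840
R_8 = 3*3840 - 24 = 11496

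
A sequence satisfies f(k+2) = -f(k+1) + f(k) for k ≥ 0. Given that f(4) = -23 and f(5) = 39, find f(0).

Rearranging, f(k-2) = f(k) + f(k-1).
f(3) = 39 + (-23) = 16
f(2) = -23 + 16 = -7
f(1) = 16 + (-7) = 9
f(0) = -7 + 9 = 2

2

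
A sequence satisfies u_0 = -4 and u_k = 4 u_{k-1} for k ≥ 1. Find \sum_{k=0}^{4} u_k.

-1364

u_1 = 4·(-4) = -16
u_2 = 4·(-16) = -64
u_3 = 4·(-64) = -256
u_4 = 4·(-256) = -1024
Sum = (-4) + (-16) + (-64) + (-256) + (-1024) = -1364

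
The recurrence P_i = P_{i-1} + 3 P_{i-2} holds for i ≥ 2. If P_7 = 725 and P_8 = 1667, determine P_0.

Rearranging, P_{i-2} = (P_i - P_{i-1}) / 3.
P_6 = (1667 - 725) / 3 = 942/3 = 314
P_5 = (725 - 314) / 3 = 411/3 = 137
P_4 = (314 - 137) / 3 = 177/3 = 59
P_3 = (137 - 59) / 3 = 78/3 = 26
P_2 = (59 - 26) / 3 = 33/3 = 11
P_1 = (26 - 11) / 3 = 15/3 = 5
P_0 = (11 - 5) / 3 = 6/3 = 2

2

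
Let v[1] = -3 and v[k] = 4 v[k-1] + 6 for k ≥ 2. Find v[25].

-281474976710658

The fixed point is 6/(1 - 4) = -2, so v[k] + 2 = 4(v[k-1] + 2).
Hence v[k] = -1·4^{k-1} - 2.
v[25] = -1·4^{24} - 2 = -1·281474976710656 - 2 = -281474976710658.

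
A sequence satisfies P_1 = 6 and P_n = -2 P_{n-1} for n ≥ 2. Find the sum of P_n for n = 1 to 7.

258

P_2 = -2·6 = -12
P_3 = -2·(-12) = 24
P_4 = -2·24 = -48
P_5 = -2·(-48) = 96
P_6 = -2·96 = -192
P_7 = -2·(-192) = 384
Sum = 6 + (-12) + 24 + (-48) + 96 + (-192) + 384 = 258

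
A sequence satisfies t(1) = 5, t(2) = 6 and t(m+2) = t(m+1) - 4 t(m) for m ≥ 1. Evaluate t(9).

-974

t(3) = 6 - 4(5) = -14
t(4) = (-14) - 4(6) = -38
t(5) = (-38) - 4(-14) = 18
t(6) = 18 - 4(-38) = 170
t(7) = 170 - 4(18) = 98
t(8) = 98 - 4(170) = -582
t(9) = (-582) - 4(98) = -974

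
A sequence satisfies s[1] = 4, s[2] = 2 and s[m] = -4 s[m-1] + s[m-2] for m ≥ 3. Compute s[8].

s[3] = -4·2 + 4 = -4
s[4] = -4·(-4) + 2 = 18
s[5] = -4·18 + (-4) = -76
s[6] = -4·(-76) + 18 = 322
s[7] = -4·322 + (-76) = -1364
s[8] = -4·(-1364) + 322 = 5778

5778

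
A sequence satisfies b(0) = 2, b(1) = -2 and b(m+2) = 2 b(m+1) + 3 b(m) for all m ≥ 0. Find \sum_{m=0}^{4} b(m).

2

b(2) = 2·(-2) + 3·2 = 2
b(3) = 2·2 + 3·(-2) = -2
b(4) = 2·(-2) + 3·2 = 2
Sum = 2 + (-2) + 2 + (-2) + 2 = 2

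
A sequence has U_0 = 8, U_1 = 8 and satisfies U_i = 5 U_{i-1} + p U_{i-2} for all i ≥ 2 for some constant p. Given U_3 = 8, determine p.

-4

U_2 = 40 + 8p
U_3 = 200 + 48p
So 200 + 48p = 8, giving p = -4.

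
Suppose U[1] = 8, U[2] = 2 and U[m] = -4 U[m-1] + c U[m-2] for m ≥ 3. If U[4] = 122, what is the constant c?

U[3] = -8 + 8c
U[4] = 32 - 30c
So 32 - 30c = 122, giving c = -3.

-3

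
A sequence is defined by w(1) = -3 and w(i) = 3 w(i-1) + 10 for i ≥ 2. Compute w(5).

w(2) = 3*(-3) + 10 = 1
w(3) = 3*1 + 10 = 13
w(4) = 3*13 + 10 = 49
w(5) = 3*49 + 10 = 157

157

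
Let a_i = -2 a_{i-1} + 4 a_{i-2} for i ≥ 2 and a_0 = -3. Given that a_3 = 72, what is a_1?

6

Let a_1 = z.
a_2 = -12 - 2z
a_3 = 24 + 8z
So 24 + 8z = 72, giving z = 6.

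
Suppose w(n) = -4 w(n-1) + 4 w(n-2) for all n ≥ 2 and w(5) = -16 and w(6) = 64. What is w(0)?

-6

Rearranging, w(n-2) = (w(n) + 4 w(n-1)) / 4.
w(4) = (64 + 4*(-16)) / 4 = 0/4 = 0
w(3) = (-16 + 4*0) / 4 = -16/4 = -4
w(2) = (0 + 4*(-4)) / 4 = -16/4 = -4
w(1) = (-4 + 4*(-4)) / 4 = -20/4 = -5
w(0) = (-4 + 4*(-5)) / 4 = -24/4 = -6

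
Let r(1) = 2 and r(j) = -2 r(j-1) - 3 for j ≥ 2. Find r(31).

3221225471

The fixed point is -3/(1 + 2) = -1, so r(j) + 1 = -2(r(j-1) + 1).
Hence r(j) = 3·(-2)^{j-1} - 1.
r(31) = 3·(-2)^{30} - 1 = 3·1073741824 - 1 = 3221225471.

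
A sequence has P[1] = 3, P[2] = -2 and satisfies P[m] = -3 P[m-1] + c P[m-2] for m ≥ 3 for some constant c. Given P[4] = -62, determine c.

4

P[3] = 6 + 3c
P[4] = -18 - 11c
So -18 - 11c = -62, giving c = 4.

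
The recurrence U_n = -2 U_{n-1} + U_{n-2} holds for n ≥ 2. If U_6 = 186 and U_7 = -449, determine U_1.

Rearranging, U_{n-2} = U_n + 2 U_{n-1}.
U_5 = -449 + 2·186 = -77
U_4 = 186 + 2·(-77) = 32
U_3 = -77 + 2·32 = -13
U_2 = 32 + 2·(-13) = 6
U_1 = -13 + 2·6 = -1

-1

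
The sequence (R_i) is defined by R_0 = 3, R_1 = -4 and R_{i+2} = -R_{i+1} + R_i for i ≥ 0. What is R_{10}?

R_2 = -(-4) + 3 = 7
R_3 = -7 + (-4) = -11
R_4 = -(-11) + 7 = 18
R_5 = -18 + (-11) = -29
R_6 = -(-29) + 18 = 47
R_7 = -47 + (-29) = -76
R_8 = -(-76) + 47 = 123
R_9 = -123 + (-76) = -199
R_{10} = -(-199) + 123 = 322

322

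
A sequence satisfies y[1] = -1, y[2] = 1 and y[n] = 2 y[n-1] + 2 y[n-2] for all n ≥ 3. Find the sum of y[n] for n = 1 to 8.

138

y[3] = 2·1 + 2·(-1) = 0
y[4] = 2·0 + 2·1 = 2
y[5] = 2·2 + 2·0 = 4
y[6] = 2·4 + 2·2 = 12
y[7] = 2·12 + 2·4 = 32
y[8] = 2·32 + 2·12 = 88
Sum = (-1) + 1 + 0 + 2 + 4 + 12 + 32 + 88 = 138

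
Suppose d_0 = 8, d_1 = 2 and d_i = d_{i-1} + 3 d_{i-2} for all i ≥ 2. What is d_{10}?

14510

d_2 = 2 + 3(8) = 26
d_3 = 26 + 3(2) = 32
d_4 = 32 + 3(26) = 110
d_5 = 110 + 3(32) = 206
d_6 = 206 + 3(110) = 536
d_7 = 536 + 3(206) = 1154
d_8 = 1154 + 3(536) = 2762
d_9 = 2762 + 3(1154) = 6224
d_{10} = 6224 + 3(2762) = 14510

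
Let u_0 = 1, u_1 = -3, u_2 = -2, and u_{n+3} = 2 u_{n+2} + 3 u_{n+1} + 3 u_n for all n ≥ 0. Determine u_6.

-347

u_3 = 2(-2) + 3(-3) + 3(1) = -10
u_4 = 2(-10) + 3(-2) + 3(-3) = -35
u_5 = 2(-35) + 3(-10) + 3(-2) = -106
u_6 = 2(-106) + 3(-35) + 3(-10) = -347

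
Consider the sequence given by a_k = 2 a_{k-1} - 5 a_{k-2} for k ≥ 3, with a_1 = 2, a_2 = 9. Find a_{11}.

a_3 = 2(9) - 5(2) = 8
a_4 = 2(8) - 5(9) = -29
a_5 = 2(-29) - 5(8) = -98
a_6 = 2(-98) - 5(-29) = -51
a_7 = 2(-51) - 5(-98) = 388
a_8 = 2(388) - 5(-51) = 1031
a_9 = 2(1031) - 5(388) = 122
a_{10} = 2(122) - 5(1031) = -4911
a_{11} = 2(-4911) - 5(122) = -10432

-10432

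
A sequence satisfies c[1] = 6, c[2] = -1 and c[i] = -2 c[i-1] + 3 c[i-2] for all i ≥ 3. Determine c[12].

c[3] = -2(-1) + 3(6) = 20
c[4] = -2(20) + 3(-1) = -43
c[5] = -2(-43) + 3(20) = 146
c[6] = -2(146) + 3(-43) = -421
c[7] = -2(-421) + 3(146) = 1280
c[8] = -2(1280) + 3(-421) = -3823
c[9] = -2(-3823) + 3(1280) = 11486
c[10] = -2(11486) + 3(-3823) = -34441
c[11] = -2(-34441) + 3(11486) = 103340
c[12] = -2(103340) + 3(-34441) = -310003

-310003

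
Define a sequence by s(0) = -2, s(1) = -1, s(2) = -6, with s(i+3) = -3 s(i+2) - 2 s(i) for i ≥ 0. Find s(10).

s(3) = -3(-6) - 2(-2) = 22
s(4) = -3(22) - 2(-1) = -64
s(5) = -3(-64) - 2(-6) = 204
s(6) = -3(204) - 2(22) = -656
s(7) = -3(-656) - 2(-64) = 2096
s(8) = -3(2096) - 2(204) = -6696
s(9) = -3(-6696) - 2(-656) = 21400
s(10) = -3(21400) - 2(2096) = -68392

-68392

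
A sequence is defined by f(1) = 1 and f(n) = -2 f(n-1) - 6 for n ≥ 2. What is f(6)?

f(2) = -2·1 - 6 = -8
f(3) = -2·(-8) - 6 = 10
f(4) = -2·10 - 6 = -26
f(5) = -2·(-26) - 6 = 46
f(6) = -2·46 - 6 = -98

-98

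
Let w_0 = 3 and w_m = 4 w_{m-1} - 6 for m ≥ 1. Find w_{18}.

68719476738

The fixed point is -6/(1 - 4) = 2, so w_m - 2 = 4(w_{m-1} - 2).
Hence w_m = 1·4^m + 2.
w_{18} = 1·4^{18} + 2 = 1·68719476736 + 2 = 68719476738.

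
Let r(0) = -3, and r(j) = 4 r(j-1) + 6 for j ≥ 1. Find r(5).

r(1) = 4·(-3) + 6 = -6
r(2) = 4·(-6) + 6 = -18
r(3) = 4·(-18) + 6 = -66
r(4) = 4·(-66) + 6 = -258
r(5) = 4·(-258) + 6 = -1026

-1026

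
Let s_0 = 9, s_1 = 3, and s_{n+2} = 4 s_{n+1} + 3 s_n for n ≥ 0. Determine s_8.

s_2 = 4·3 + 3·9 = 39
s_3 = 4·39 + 3·3 = 165
s_4 = 4·165 + 3·39 = 777
s_5 = 4·777 + 3·165 = 3603
s_6 = 4·3603 + 3·777 = 16743
s_7 = 4·16743 + 3·3603 = 77781
s_8 = 4·77781 + 3·16743 = 361353

361353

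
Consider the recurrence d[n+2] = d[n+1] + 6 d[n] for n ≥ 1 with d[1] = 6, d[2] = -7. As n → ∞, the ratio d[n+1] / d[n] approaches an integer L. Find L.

The characteristic equation is r^2 - r - 6 = 0, which factors as (r - 3)(r + 2) = 0.
So the roots are 3 and -2. Since |3| > |-2| and the coefficient of 3^n is non-zero, the ratio tends to 3.

3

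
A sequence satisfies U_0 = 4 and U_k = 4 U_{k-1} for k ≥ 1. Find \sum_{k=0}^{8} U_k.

349524

U_1 = 4(4) = 16
U_2 = 4(16) = 64
U_3 = 4(64) = 256
U_4 = 4(256) = 1024
U_5 = 4(1024) = 4096
U_6 = 4(4096) = 16384
U_7 = 4(16384) = 65536
U_8 = 4(65536) = 262144
Sum = 4 + 16 + 64 + 256 + 1024 + 4096 + 16384 + 65536 + 262144 = 349524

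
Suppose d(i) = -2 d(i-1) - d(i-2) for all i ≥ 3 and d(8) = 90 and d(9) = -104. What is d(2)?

Rearranging, d(i-2) = -(d(i) + 2 d(i-1)).
d(7) = -(-104 + 2*90) = -76
d(6) = -(90 + 2*(-76)) = 62
d(5) = -(-76 + 2*62) = -48
d(4) = -(62 + 2*(-48)) = 34
d(3) = -(-48 + 2*34) = -20
d(2) = -(34 + 2*(-20)) = 6

6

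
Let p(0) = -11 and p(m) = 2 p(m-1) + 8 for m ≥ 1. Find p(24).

The fixed point is 8/(1 - 2) = -8, so p(m) + 8 = 2(p(m-1) + 8).
Hence p(m) = -3·2^m - 8.
p(24) = -3·2^{24} - 8 = -3·16777216 - 8 = -50331656.

-50331656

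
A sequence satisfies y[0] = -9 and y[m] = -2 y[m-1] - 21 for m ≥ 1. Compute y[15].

The fixed point is -21/(1 + 2) = -7, so y[m] + 7 = -2(y[m-1] + 7).
Hence y[m] = -2·(-2)^m - 7.
y[15] = -2·(-2)^{15} - 7 = -2·-32768 - 7 = 65529.

65529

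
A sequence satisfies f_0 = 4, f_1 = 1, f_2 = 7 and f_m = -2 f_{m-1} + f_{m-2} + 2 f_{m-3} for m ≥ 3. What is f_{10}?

f_3 = -2·7 + 1 + 2·4 = -5
f_4 = -2·(-5) + 7 + 2·1 = 19
f_5 = -2·19 + (-5) + 2·7 = -29
f_6 = -2·(-29) + 19 + 2·(-5) = 67
f_7 = -2·67 + (-29) + 2·19 = -125
f_8 = -2·(-125) + 67 + 2·(-29) = 259
f_9 = -2·259 + (-125) + 2·67 = -509
f_{10} = -2·(-509) + 259 + 2·(-125) = 1027

1027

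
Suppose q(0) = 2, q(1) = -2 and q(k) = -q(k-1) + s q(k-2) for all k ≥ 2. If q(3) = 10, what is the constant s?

-3

q(2) = 2 + 2s
q(3) = -2 - 4s
So -2 - 4s = 10, giving s = -3.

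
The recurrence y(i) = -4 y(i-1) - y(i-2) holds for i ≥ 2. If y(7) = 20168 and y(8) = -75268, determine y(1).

8

Rearranging, y(i-2) = -(y(i) + 4 y(i-1)).
y(6) = -(-75268 + 4*20168) = -5404
y(5) = -(20168 + 4*(-5404)) = 1448
y(4) = -(-5404 + 4*1448) = -388
y(3) = -(1448 + 4*(-388)) = 104
y(2) = -(-388 + 4*104) = -28
y(1) = -(104 + 4*(-28)) = 8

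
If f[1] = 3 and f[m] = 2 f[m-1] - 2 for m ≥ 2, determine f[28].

134217730

The fixed point is -2/(1 - 2) = 2, so f[m] - 2 = 2(f[m-1] - 2).
Hence f[m] = 1·2^{m-1} + 2.
f[28] = 1·2^{27} + 2 = 1·134217728 + 2 = 134217730.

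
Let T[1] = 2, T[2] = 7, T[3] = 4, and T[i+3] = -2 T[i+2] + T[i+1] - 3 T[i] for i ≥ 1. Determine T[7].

44

T[4] = -2*4 + 7 - 3*2 = -7
T[5] = -2*(-7) + 4 - 3*7 = -3
T[6] = -2*(-3) + (-7) - 3*4 = -13
T[7] = -2*(-13) + (-3) - 3*(-7) = 44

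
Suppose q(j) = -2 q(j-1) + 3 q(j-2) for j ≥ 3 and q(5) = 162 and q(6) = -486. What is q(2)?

-6

Rearranging, q(j-2) = (q(j) + 2 q(j-1)) / 3.
q(4) = (-486 + 2·162) / 3 = -162/3 = -54
q(3) = (162 + 2·(-54)) / 3 = 54/3 = 18
q(2) = (-54 + 2·18) / 3 = -18/3 = -6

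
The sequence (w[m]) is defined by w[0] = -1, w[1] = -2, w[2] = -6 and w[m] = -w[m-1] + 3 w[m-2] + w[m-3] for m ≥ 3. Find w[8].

-273

w[3] = -(-6) + 3(-2) + (-1) = -1
w[4] = -(-1) + 3(-6) + (-2) = -19
w[5] = -(-19) + 3(-1) + (-6) = 10
w[6] = -10 + 3(-19) + (-1) = -68
w[7] = -(-68) + 3(10) + (-19) = 79
w[8] = -79 + 3(-68) + 10 = -273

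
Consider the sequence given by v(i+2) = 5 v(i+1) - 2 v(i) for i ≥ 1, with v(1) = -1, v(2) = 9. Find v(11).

8929007

v(3) = 5(9) - 2(-1) = 47
v(4) = 5(47) - 2(9) = 217
v(5) = 5(217) - 2(47) = 991
v(6) = 5(991) - 2(217) = 4521
v(7) = 5(4521) - 2(991) = 20623
v(8) = 5(20623) - 2(4521) = 94073
v(9) = 5(94073) - 2(20623) = 429119
v(10) = 5(429119) - 2(94073) = 1957449
v(11) = 5(1957449) - 2(429119) = 8929007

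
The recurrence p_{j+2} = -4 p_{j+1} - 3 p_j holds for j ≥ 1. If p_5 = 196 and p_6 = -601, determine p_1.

-4

Rearranging, p_{j-2} = (p_j + 4 p_{j-1}) / -3.
p_4 = (-601 + 4·196) / -3 = 183/-3 = -61
p_3 = (196 + 4·(-61)) / -3 = -48/-3 = 16
p_2 = (-61 + 4·16) / -3 = 3/-3 = -1
p_1 = (16 + 4·(-1)) / -3 = 12/-3 = -4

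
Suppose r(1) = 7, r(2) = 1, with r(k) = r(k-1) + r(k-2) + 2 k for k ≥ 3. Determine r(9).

402

r(3) = 1 + 7 + 6 = 14
r(4) = 14 + 1 + 8 = 23
r(5) = 23 + 14 + 10 = 47
r(6) = 47 + 23 + 12 = 82
r(7) = 82 + 47 + 14 = 143
r(8) = 143 + 82 + 16 = 241
r(9) = 241 + 143 + 18 = 402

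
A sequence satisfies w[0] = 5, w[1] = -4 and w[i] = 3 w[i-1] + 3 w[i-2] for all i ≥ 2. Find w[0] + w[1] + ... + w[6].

w[2] = 3*(-4) + 3*5 = 3
w[3] = 3*3 + 3*(-4) = -3
w[4] = 3*(-3) + 3*3 = 0
w[5] = 3*0 + 3*(-3) = -9
w[6] = 3*(-9) + 3*0 = -27
Sum = 5 + (-4) + 3 + (-3) + 0 + (-9) + (-27) = -35

-35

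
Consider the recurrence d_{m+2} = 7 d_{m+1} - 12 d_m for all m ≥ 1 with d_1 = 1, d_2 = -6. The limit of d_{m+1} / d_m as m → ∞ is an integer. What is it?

The characteristic equation is r^2 - 7r + 12 = 0, which factors as (r - 4)(r - 3) = 0.
So the roots are 4 and 3. Since |4| > |3| and the coefficient of 4^m is non-zero, the ratio tends to 4.

4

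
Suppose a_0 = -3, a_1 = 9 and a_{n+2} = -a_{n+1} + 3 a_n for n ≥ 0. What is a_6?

-531

a_2 = -9 + 3·(-3) = -18
a_3 = -(-18) + 3·9 = 45
a_4 = -45 + 3·(-18) = -99
a_5 = -(-99) + 3·45 = 234
a_6 = -234 + 3·(-99) = -531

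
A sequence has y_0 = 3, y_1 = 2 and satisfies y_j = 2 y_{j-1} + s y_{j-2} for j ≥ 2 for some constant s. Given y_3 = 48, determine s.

y_2 = 4 + 3s
y_3 = 8 + 8s
So 8 + 8s = 48, giving s = 5.

5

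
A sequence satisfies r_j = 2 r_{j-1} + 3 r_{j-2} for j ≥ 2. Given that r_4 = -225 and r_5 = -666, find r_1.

-6

Rearranging, r_{j-2} = (r_j - 2 r_{j-1}) / 3.
r_3 = (-666 - 2*(-225)) / 3 = -216/3 = -72
r_2 = (-225 - 2*(-72)) / 3 = -81/3 = -27
r_1 = (-72 - 2*(-27)) / 3 = -18/3 = -6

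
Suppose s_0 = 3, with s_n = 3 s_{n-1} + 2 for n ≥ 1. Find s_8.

s_1 = 3(3) + 2 = 11
s_2 = 3(11) + 2 = 35
s_3 = 3(35) + 2 = 107
s_4 = 3(107) + 2 = 323
s_5 = 3(323) + 2 = 971
s_6 = 3(971) + 2 = 2915
s_7 = 3(2915) + 2 = 8747
s_8 = 3(8747) + 2 = 26243

26243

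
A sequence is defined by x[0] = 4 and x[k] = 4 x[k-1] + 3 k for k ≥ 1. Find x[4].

x[1] = 4·4 + 3 = 19
x[2] = 4·19 + 6 = 82
x[3] = 4·82 + 9 = 337
x[4] = 4·337 + 12 = 1360

1360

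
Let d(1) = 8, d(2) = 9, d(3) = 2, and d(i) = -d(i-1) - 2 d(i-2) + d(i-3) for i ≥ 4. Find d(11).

d(4) = -2 - 2(9) + 8 = -12
d(5) = -(-12) - 2(2) + 9 = 17
d(6) = -17 - 2(-12) + 2 = 9
d(7) = -9 - 2(17) + (-12) = -55
d(8) = -(-55) - 2(9) + 17 = 54
d(9) = -54 - 2(-55) + 9 = 65
d(10) = -65 - 2(54) + (-55) = -228
d(11) = -(-228) - 2(65) + 54 = 152

152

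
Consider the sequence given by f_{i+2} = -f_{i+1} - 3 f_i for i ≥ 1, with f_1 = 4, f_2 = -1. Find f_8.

f_3 = -(-1) - 3*4 = -11
f_4 = -(-11) - 3*(-1) = 14
f_5 = -14 - 3*(-11) = 19
f_6 = -19 - 3*14 = -61
f_7 = -(-61) - 3*19 = 4
f_8 = -4 - 3*(-61) = 179

179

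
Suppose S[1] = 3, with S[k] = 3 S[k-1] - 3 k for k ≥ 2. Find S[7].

-534

S[2] = 3·3 - 6 = 3
S[3] = 3·3 - 9 = 0
S[4] = 3·0 - 12 = -12
S[5] = 3·(-12) - 15 = -51
S[6] = 3·(-51) - 18 = -171
S[7] = 3·(-171) - 21 = -534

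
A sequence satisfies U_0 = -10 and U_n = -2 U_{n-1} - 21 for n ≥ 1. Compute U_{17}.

The fixed point is -21/(1 + 2) = -7, so U_n + 7 = -2(U_{n-1} + 7).
Hence U_n = -3·(-2)^n - 7.
U_{17} = -3·(-2)^{17} - 7 = -3·-131072 - 7 = 393209.

393209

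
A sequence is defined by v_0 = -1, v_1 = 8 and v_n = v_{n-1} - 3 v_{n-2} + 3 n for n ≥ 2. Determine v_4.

v_2 = 8 - 3·(-1) + 6 = 17
v_3 = 17 - 3·8 + 9 = 2
v_4 = 2 - 3·17 + 12 = -37

-37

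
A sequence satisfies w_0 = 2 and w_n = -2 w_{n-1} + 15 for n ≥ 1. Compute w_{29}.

The fixed point is 15/(1 + 2) = 5, so w_n - 5 = -2(w_{n-1} - 5).
Hence w_n = -3·(-2)^n + 5.
w_{29} = -3·(-2)^{29} + 5 = -3·-536870912 + 5 = 1610612741.

1610612741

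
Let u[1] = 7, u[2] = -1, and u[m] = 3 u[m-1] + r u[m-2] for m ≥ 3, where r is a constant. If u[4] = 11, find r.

u[3] = -3 + 7r
u[4] = -9 + 20r
So -9 + 20r = 11, giving r = 1.

1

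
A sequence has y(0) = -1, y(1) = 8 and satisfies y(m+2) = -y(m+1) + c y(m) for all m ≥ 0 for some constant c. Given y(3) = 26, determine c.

y(2) = -8 - c
y(3) = 8 + 9c
So 8 + 9c = 26, giving c = 2.

2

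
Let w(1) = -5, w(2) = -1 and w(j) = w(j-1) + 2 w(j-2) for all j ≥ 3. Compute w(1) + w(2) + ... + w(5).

-65

w(3) = (-1) + 2(-5) = -11
w(4) = (-11) + 2(-1) = -13
w(5) = (-13) + 2(-11) = -35
Sum = (-5) + (-1) + (-11) + (-13) + (-35) = -65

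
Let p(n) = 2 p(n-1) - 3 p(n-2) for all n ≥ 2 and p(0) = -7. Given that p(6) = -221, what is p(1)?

Let p(1) = w.
p(2) = 21 + 2w
p(3) = 42 + w
p(4) = 21 - 4w
p(5) = -84 - 11w
p(6) = -231 - 10w
So -231 - 10w = -221, giving w = -1.

-1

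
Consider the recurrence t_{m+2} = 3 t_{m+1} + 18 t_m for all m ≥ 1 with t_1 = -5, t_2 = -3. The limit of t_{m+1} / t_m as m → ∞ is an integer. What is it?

6

The characteristic equation is r^2 - 3r - 18 = 0, which factors as (r - 6)(r + 3) = 0.
So the roots are 6 and -3. Since |6| > |-3| and the coefficient of 6^m is non-zero, the ratio tends to 6.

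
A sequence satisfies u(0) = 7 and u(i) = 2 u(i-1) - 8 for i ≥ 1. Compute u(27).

-134217720

The fixed point is -8/(1 - 2) = 8, so u(i) - 8 = 2(u(i-1) - 8).
Hence u(i) = -1·2^i + 8.
u(27) = -1·2^{27} + 8 = -1·134217728 + 8 = -134217720.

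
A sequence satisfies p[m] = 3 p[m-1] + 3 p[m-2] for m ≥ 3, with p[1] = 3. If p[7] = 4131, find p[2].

4

Let p[2] = v.
p[3] = 9 + 3v
p[4] = 27 + 12v
p[5] = 108 + 45v
p[6] = 405 + 171v
p[7] = 1539 + 648v
So 1539 + 648v = 4131, giving v = 4.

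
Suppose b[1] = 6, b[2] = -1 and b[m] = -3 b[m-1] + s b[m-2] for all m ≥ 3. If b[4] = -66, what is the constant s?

b[3] = 3 + 6s
b[4] = -9 - 19s
So -9 - 19s = -66, giving s = 3.

3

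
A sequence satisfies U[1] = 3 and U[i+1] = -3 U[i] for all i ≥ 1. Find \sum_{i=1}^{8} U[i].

-4920

U[2] = -3·3 = -9
U[3] = -3·(-9) = 27
U[4] = -3·27 = -81
U[5] = -3·(-81) = 243
U[6] = -3·243 = -729
U[7] = -3·(-729) = 2187
U[8] = -3·2187 = -6561
Sum = 3 + (-9) + 27 + (-81) + 243 + (-729) + 2187 + (-6561) = -4920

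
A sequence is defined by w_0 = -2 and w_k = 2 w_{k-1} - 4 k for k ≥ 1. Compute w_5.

-292

w_1 = 2*(-2) - 4 = -8
w_2 = 2*(-8) - 8 = -24
w_3 = 2*(-24) - 12 = -60
w_4 = 2*(-60) - 16 = -136
w_5 = 2*(-136) - 20 = -292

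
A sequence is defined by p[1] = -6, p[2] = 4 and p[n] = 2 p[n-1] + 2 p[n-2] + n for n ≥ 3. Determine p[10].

4092

p[3] = 2(4) + 2(-6) + 3 = -1
p[4] = 2(-1) + 2(4) + 4 = 10
p[5] = 2(10) + 2(-1) + 5 = 23
p[6] = 2(23) + 2(10) + 6 = 72
p[7] = 2(72) + 2(23) + 7 = 197
p[8] = 2(197) + 2(72) + 8 = 546
p[9] = 2(546) + 2(197) + 9 = 1495
p[10] = 2(1495) + 2(546) + 10 = 4092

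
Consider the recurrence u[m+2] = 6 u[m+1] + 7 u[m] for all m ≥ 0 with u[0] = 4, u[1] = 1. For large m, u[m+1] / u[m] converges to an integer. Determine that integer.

The characteristic equation is r^2 - 6r - 7 = 0, which factors as (r - 7)(r + 1) = 0.
So the roots are 7 and -1. Since |7| > |-1| and the coefficient of 7^m is non-zero, the ratio tends to 7.

7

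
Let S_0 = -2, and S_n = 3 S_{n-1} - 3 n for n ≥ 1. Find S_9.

S_1 = 3(-2) - 3 = -9
S_2 = 3(-9) - 6 = -33
S_3 = 3(-33) - 9 = -108
S_4 = 3(-108) - 12 = -336
S_5 = 3(-336) - 15 = -1023
S_6 = 3(-1023) - 18 = -3087
S_7 = 3(-3087) - 21 = -9282
S_8 = 3(-9282) - 24 = -27870
S_9 = 3(-27870) - 27 = -83637

-83637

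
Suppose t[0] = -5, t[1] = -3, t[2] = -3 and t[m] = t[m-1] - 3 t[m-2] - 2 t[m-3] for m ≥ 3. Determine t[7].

t[3] = (-3) - 3*(-3) - 2*(-5) = 16
t[4] = 16 - 3*(-3) - 2*(-3) = 31
t[5] = 31 - 3*16 - 2*(-3) = -11
t[6] = (-11) - 3*31 - 2*16 = -136
t[7] = (-136) - 3*(-11) - 2*31 = -165

-165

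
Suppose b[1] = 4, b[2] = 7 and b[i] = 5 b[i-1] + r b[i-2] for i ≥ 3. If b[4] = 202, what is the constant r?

1

b[3] = 35 + 4r
b[4] = 175 + 27r
So 175 + 27r = 202, giving r = 1.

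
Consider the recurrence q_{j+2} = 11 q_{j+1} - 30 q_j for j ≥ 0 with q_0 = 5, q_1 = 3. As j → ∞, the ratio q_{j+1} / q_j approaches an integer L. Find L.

6

The characteristic equation is r^2 - 11r + 30 = 0, which factors as (r - 6)(r - 5) = 0.
So the roots are 6 and 5. Since |6| > |5| and the coefficient of 6^j is non-zero, the ratio tends to 6.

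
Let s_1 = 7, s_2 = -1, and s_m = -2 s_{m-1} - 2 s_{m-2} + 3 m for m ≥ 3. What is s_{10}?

-40

s_3 = -2*(-1) - 2*7 + 9 = -3
s_4 = -2*(-3) - 2*(-1) + 12 = 20
s_5 = -2*20 - 2*(-3) + 15 = -19
s_6 = -2*(-19) - 2*20 + 18 = 16
s_7 = -2*16 - 2*(-19) + 21 = 27
s_8 = -2*27 - 2*16 + 24 = -62
s_9 = -2*(-62) - 2*27 + 27 = 97
s_{10} = -2*97 - 2*(-62) + 30 = -40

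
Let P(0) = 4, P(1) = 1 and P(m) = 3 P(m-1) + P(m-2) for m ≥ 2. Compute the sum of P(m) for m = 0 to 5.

P(2) = 3*1 + 4 = 7
P(3) = 3*7 + 1 = 22
P(4) = 3*22 + 7 = 73
P(5) = 3*73 + 22 = 241
Sum = 4 + 1 + 7 + 22 + 73 + 241 = 348

348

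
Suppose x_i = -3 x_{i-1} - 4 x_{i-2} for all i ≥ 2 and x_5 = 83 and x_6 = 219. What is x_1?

-1

Rearranging, x_{i-2} = (x_i + 3 x_{i-1}) / -4.
x_4 = (219 + 3·83) / -4 = 468/-4 = -117
x_3 = (83 + 3·(-117)) / -4 = -268/-4 = 67
x_2 = (-117 + 3·67) / -4 = 84/-4 = -21
x_1 = (67 + 3·(-21)) / -4 = 4/-4 = -1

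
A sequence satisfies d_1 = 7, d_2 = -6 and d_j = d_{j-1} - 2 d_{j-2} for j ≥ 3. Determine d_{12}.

16

d_3 = (-6) - 2·7 = -20
d_4 = (-20) - 2·(-6) = -8
d_5 = (-8) - 2·(-20) = 32
d_6 = 32 - 2·(-8) = 48
d_7 = 48 - 2·32 = -16
d_8 = (-16) - 2·48 = -112
d_9 = (-112) - 2·(-16) = -80
d_{10} = (-80) - 2·(-112) = 144
d_{11} = 144 - 2·(-80) = 304
d_{12} = 304 - 2·144 = 16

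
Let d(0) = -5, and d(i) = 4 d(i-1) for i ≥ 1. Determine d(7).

-81920

d(1) = 4(-5) = -20
d(2) = 4(-20) = -80
d(3) = 4(-80) = -320
d(4) = 4(-320) = -1280
d(5) = 4(-1280) = -5120
d(6) = 4(-5120) = -20480
d(7) = 4(-20480) = -81920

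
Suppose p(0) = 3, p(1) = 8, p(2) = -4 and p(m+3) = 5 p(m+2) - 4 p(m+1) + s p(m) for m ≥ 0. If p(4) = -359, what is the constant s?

-5

p(3) = -52 + 3s
p(4) = -244 + 23s
So -244 + 23s = -359, giving s = -5.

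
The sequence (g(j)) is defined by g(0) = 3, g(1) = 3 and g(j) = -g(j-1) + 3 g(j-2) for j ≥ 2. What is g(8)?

222

g(2) = -3 + 3·3 = 6
g(3) = -6 + 3·3 = 3
g(4) = -3 + 3·6 = 15
g(5) = -15 + 3·3 = -6
g(6) = -(-6) + 3·15 = 51
g(7) = -51 + 3·(-6) = -69
g(8) = -(-69) + 3·51 = 222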